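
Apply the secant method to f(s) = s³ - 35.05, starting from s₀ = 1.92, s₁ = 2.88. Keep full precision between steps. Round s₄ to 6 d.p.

f(s_0) = -27.972112, f(s_1) = -11.162128
s_2 = 2.880000 - (-11.162128)·(2.880000 - 1.920000)/(-11.162128 - (-27.972112)) = 3.517457; f(s_2) = 8.469752
s_3 = 3.517457 - (8.469752)·(3.517457 - 2.880000)/(8.469752 - (-11.162128)) = 3.242440; f(s_3) = -0.960878
s_4 = 3.242440 - (-0.960878)·(3.242440 - 3.517457)/(-0.960878 - (8.469752)) = 3.270461; f(s_4) = -0.069421

3.270461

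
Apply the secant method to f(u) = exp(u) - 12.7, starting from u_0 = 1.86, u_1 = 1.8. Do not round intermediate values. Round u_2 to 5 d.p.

2.86665

f(u_0) = -6.276263, f(u_1) = -6.650353
u_2 = 1.800000 - (-6.650353)·(1.800000 - 1.860000)/(-6.650353 - (-6.276263)) = 2.866647; f(u_2) = 4.877976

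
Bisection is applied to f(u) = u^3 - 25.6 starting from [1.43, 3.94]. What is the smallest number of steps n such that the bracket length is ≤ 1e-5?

Initial width b − a = 3.94 − 1.43 = 2.510000.
After n steps the width is (b−a)/2^n; need (b−a)/2^n ≤ 1e-5.
So n ≥ log₂(2.510000/1e-5) = log₂(251000.0000) ≈ 17.9373.
Hence n = 18.

18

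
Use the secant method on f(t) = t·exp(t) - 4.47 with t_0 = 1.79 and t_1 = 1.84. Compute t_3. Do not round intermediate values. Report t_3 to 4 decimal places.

Secant update: t_(k+1) = t_k − f(t_k)·(t_k − t_(k-1))/(f(t_k) − f(t_(k-1))).
f(t_0) = 6.251120, f(t_1) = 7.115630
t_2 = 1.840000 - (7.115630)·(1.840000 - 1.790000)/(7.115630 - (6.251120)) = 1.428459; f(t_2) = 1.489909
t_3 = 1.428459 - (1.489909)·(1.428459 - 1.840000)/(1.489909 - (7.115630)) = 1.319467; f(t_3) = 0.466689

1.3195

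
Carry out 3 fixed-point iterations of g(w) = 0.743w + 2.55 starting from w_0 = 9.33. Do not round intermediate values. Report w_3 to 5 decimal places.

9.67928

w_1 = g(9.330000) = 9.482190
w_2 = g(9.482190) = 9.595267
w_3 = g(9.595267) = 9.679284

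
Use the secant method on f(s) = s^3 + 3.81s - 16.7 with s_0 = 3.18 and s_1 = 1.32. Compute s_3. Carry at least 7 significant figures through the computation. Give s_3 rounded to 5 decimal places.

2.16209

f(s_0) = 27.573232, f(s_1) = -9.370832
s_2 = 1.320000 - (-9.370832)·(1.320000 - 3.180000)/(-9.370832 - (27.573232)) = 1.791787; f(s_2) = -4.120752
s_3 = 1.791787 - (-4.120752)·(1.791787 - 1.320000)/(-4.120752 - (-9.370832)) = 2.162090; f(s_3) = 1.644544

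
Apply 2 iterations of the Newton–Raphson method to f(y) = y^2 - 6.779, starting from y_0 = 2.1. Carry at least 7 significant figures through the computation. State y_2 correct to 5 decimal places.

2.60434

f'(y) = 2y
y_0 = 2.100000: f = -2.369000, f' = 4.200000 → y_1 = 2.100000 - (-2.369000)/(4.200000) = 2.664048
y_1 = 2.664048: f = 0.318150, f' = 5.328095 → y_2 = 2.664048 - (0.318150)/(5.328095) = 2.604336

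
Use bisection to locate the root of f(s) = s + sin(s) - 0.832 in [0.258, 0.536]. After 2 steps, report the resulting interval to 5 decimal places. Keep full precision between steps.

[0.39700, 0.46650]

f(0.258000) = -0.318853, f(0.536000) = 0.214701 (opposite signs)
step 1: m = 0.397000, f(m) = -0.048347 < 0 → root in [0.397000, 0.536000]
step 2: m = 0.466500, f(m) = 0.084263 > 0 → root in [0.397000, 0.466500]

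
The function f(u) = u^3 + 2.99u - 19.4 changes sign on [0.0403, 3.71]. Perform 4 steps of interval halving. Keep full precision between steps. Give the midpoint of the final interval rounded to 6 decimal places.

2.219184

f(0.040300) = -19.279438, f(3.710000) = 42.757711 (opposite signs)
step 1: m = 1.875150, f(m) = -7.199922 < 0 → root in [1.875150, 3.710000]
step 2: m = 2.792575, f(m) = 10.727626 > 0 → root in [1.875150, 2.792575]
step 3: m = 2.333863, f(m) = 0.290598 > 0 → root in [1.875150, 2.333863]
step 4: m = 2.104506, f(m) = -3.786781 < 0 → root in [2.104506, 2.333863]
Midpoint of [2.104506, 2.333863] = 2.219184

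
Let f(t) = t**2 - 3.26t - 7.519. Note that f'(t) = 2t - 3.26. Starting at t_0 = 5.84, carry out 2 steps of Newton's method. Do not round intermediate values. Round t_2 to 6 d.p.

t_0 = 5.840000: f = 7.548200, f' = 8.420000 → t_1 = 5.840000 - (7.548200)/(8.420000) = 4.943539
t_1 = 4.943539: f = 0.803642, f' = 6.627078 → t_2 = 4.943539 - (0.803642)/(6.627078) = 4.822273

4.822273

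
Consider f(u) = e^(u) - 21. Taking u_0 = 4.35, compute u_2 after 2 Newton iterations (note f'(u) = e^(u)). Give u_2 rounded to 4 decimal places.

3.1829

Newton update: u ← u − f(u)/f'(u).
u_0 = 4.350000: f = 56.478463, f' = 77.478463 → u_1 = 4.350000 - (56.478463)/(77.478463) = 3.621043
u_1 = 3.621043: f = 16.376534, f' = 37.376534 → u_2 = 3.621043 - (16.376534)/(37.376534) = 3.182893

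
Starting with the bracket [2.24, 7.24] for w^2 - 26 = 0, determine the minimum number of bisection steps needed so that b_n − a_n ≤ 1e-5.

19

Initial width b − a = 7.24 − 2.24 = 5.000000.
After n steps the width is (b−a)/2^n; need (b−a)/2^n ≤ 1e-5.
So n ≥ log₂(5.000000/1e-5) = log₂(500000.0000) ≈ 18.9316.
Hence n = 19.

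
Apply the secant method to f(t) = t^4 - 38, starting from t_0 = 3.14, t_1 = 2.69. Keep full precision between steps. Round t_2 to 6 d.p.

f(t_0) = 59.211712, f(t_1) = 14.361143
t_2 = 2.690000 - (14.361143)·(2.690000 - 3.140000)/(14.361143 - (59.211712)) = 2.545910; f(t_2) = 4.011893

2.545910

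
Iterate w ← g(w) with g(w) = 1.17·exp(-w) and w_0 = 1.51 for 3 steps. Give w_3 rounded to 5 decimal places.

0.47402

w_1 = g(1.510000) = 0.258465
w_2 = g(0.258465) = 0.903516
w_3 = g(0.903516) = 0.474017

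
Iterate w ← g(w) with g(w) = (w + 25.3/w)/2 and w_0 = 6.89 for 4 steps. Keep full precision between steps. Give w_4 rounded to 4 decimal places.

5.0299

w_1 = g(6.890000) = 5.280994
w_2 = g(5.280994) = 5.035879
w_3 = g(5.035879) = 5.029914
w_4 = g(5.029914) = 5.029911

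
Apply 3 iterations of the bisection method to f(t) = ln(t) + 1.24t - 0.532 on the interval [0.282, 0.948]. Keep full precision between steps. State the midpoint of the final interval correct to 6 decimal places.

f(0.282000) = -1.448168, f(0.948000) = 0.590119 (opposite signs)
step 1: m = 0.615000, f(m) = -0.255533 < 0 → root in [0.615000, 0.948000]
step 2: m = 0.781500, f(m) = 0.190520 > 0 → root in [0.615000, 0.781500]
step 3: m = 0.698250, f(m) = -0.025348 < 0 → root in [0.698250, 0.781500]
Midpoint of [0.698250, 0.781500] = 0.739875

0.739875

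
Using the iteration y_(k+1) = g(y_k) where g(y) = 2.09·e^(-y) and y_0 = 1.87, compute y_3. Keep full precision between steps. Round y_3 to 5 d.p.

y_1 = g(1.870000) = 0.322118
y_2 = g(0.322118) = 1.514440
y_3 = g(1.514440) = 0.459657

0.45966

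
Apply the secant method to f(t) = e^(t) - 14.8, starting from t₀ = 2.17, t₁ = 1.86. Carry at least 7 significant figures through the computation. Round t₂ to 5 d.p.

2.97227

f(t_0) = -6.041716, f(t_1) = -8.376263
t_2 = 1.860000 - (-8.376263)·(1.860000 - 2.170000)/(-8.376263 - (-6.041716)) = 2.972268; f(t_2) = 4.736172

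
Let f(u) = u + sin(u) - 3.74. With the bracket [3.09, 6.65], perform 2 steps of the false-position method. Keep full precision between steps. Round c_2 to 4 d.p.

False-position update: c = (a·f(b) − b·f(a))/(f(b) − f(a)); replace the endpoint whose sign matches f(c).
f(3.090000) = -0.598430, f(6.650000) = 3.268644
step 1: c = 3.640910, f(c) = -0.577916 < 0 → new bracket [3.640910, 6.650000]
step 2: c = 4.093003, f(c) = -0.461232 < 0 → new bracket [4.093003, 6.650000]

4.0930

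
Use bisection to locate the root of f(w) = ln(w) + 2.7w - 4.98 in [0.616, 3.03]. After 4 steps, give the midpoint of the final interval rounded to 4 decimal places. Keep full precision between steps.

1.5967

f(0.616000) = -3.801308, f(3.030000) = 4.309563 (opposite signs)
step 1: m = 1.823000, f(m) = 0.542583 > 0 → root in [0.616000, 1.823000]
step 2: m = 1.219500, f(m) = -1.488909 < 0 → root in [1.219500, 1.823000]
step 3: m = 1.521250, f(m) = -0.453093 < 0 → root in [1.521250, 1.823000]
step 4: m = 1.672125, f(m) = 0.048833 > 0 → root in [1.521250, 1.672125]
Midpoint of [1.521250, 1.672125] = 1.596687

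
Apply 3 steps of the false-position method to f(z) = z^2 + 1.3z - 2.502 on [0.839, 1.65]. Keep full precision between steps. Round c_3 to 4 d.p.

False-position update: c = (a·f(b) − b·f(a))/(f(b) − f(a)); replace the endpoint whose sign matches f(c).
f(0.839000) = -0.707379, f(1.650000) = 2.365500
step 1: c = 1.025693, f(c) = -0.116554 < 0 → new bracket [1.025693, 1.650000]
step 2: c = 1.055009, f(c) = -0.017443 < 0 → new bracket [1.055009, 1.650000]
step 3: c = 1.059365, f(c) = -0.002572 < 0 → new bracket [1.059365, 1.650000]

1.0594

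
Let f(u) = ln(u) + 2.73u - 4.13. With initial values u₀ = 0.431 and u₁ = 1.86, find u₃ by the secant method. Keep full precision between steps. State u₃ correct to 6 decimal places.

f(u_0) = -3.795017, f(u_1) = 1.568376
u_2 = 1.860000 - (1.568376)·(1.860000 - 0.431000)/(1.568376 - (-3.795017)) = 1.442128; f(u_2) = 0.173131
u_3 = 1.442128 - (0.173131)·(1.442128 - 1.860000)/(0.173131 - (1.568376)) = 1.390276; f(u_3) = -0.005043

1.390276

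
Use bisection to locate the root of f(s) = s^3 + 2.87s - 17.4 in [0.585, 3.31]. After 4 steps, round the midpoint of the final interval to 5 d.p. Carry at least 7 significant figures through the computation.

2.20297

f(0.585000) = -15.520848, f(3.310000) = 28.364391 (opposite signs)
step 1: m = 1.947500, f(m) = -4.424282 < 0 → root in [1.947500, 3.310000]
step 2: m = 2.628750, f(m) = 8.310033 > 0 → root in [1.947500, 2.628750]
step 3: m = 2.288125, f(m) = 1.146434 > 0 → root in [1.947500, 2.288125]
step 4: m = 2.117812, f(m) = -1.823214 < 0 → root in [2.117812, 2.288125]
Midpoint of [2.117812, 2.288125] = 2.202969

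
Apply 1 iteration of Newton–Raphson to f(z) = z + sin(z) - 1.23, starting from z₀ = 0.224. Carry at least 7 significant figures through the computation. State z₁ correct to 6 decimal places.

Newton update: z ← z − f(z)/f'(z).
f'(z) = 1 + cos(z)
z_0 = 0.224000: f = -0.783869, f' = 1.975017 → z_1 = 0.224000 - (-0.783869)/(1.975017) = 0.620892

0.620892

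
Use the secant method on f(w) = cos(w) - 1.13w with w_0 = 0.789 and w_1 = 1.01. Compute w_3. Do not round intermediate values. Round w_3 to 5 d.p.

0.68557

f(w_0) = -0.187015, f(w_1) = -0.609439
w_2 = 1.010000 - (-0.609439)·(1.010000 - 0.789000)/(-0.609439 - (-0.187015)) = 0.691159; f(w_2) = -0.010503
w_3 = 0.691159 - (-0.010503)·(0.691159 - 1.010000)/(-0.010503 - (-0.609439)) = 0.685568; f(w_3) = -0.000633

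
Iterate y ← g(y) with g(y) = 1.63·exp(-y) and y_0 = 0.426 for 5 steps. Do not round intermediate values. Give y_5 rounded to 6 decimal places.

y_1 = g(0.426000) = 1.064580
y_2 = g(1.064580) = 0.562143
y_3 = g(0.562143) = 0.929078
y_4 = g(0.929078) = 0.643716
y_5 = g(0.643716) = 0.856299

0.856299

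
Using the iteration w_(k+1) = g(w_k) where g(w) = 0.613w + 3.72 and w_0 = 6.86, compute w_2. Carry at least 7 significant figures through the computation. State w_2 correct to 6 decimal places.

w_1 = g(6.860000) = 7.925180
w_2 = g(7.925180) = 8.578135

8.578135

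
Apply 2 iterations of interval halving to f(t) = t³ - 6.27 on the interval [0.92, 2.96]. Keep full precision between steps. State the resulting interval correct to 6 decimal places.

[1.430000, 1.940000]

f(0.920000) = -5.491312, f(2.960000) = 19.664336 (opposite signs)
step 1: m = 1.940000, f(m) = 1.031384 > 0 → root in [0.920000, 1.940000]
step 2: m = 1.430000, f(m) = -3.345793 < 0 → root in [1.430000, 1.940000]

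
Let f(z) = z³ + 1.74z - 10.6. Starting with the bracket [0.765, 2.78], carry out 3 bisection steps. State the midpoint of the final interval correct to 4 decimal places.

1.8984

f(0.765000) = -8.821203, f(2.780000) = 15.722152 (opposite signs)
step 1: m = 1.772500, f(m) = -1.947087 < 0 → root in [1.772500, 2.780000]
step 2: m = 2.276250, f(m) = 5.154641 > 0 → root in [1.772500, 2.276250]
step 3: m = 2.024375, f(m) = 1.218492 > 0 → root in [1.772500, 2.024375]
Midpoint of [1.772500, 2.024375] = 1.898438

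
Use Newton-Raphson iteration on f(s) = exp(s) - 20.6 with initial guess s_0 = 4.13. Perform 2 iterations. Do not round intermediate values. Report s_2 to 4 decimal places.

f'(s) = exp(s)
s_0 = 4.130000: f = 41.577923, f' = 62.177923 → s_1 = 4.130000 - (41.577923)/(62.177923) = 3.461307
s_1 = 3.461307: f = 11.258598, f' = 31.858598 → s_2 = 3.461307 - (11.258598)/(31.858598) = 3.107915

3.1079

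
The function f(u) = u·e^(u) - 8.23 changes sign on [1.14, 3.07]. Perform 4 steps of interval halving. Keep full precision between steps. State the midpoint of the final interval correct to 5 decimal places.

f(1.140000) = -4.665484, f(3.070000) = 57.903641 (opposite signs)
step 1: m = 2.105000, f(m) = 9.045952 > 0 → root in [1.140000, 2.105000]
step 2: m = 1.622500, f(m) = -0.010839 < 0 → root in [1.622500, 2.105000]
step 3: m = 1.863750, f(m) = 3.787220 > 0 → root in [1.622500, 1.863750]
step 4: m = 1.743125, f(m) = 1.732265 > 0 → root in [1.622500, 1.743125]
Midpoint of [1.622500, 1.743125] = 1.682813

1.68281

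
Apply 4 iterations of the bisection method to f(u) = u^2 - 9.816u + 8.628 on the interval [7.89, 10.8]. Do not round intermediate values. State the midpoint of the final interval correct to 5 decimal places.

8.89031

f(7.890000) = -6.568140, f(10.800000) = 19.255200 (opposite signs)
step 1: m = 9.345000, f(m) = 4.226505 > 0 → root in [7.890000, 9.345000]
step 2: m = 8.617500, f(m) = -1.700074 < 0 → root in [8.617500, 9.345000]
step 3: m = 8.981250, f(m) = 1.130902 > 0 → root in [8.617500, 8.981250]
step 4: m = 8.799375, f(m) = -0.317665 < 0 → root in [8.799375, 8.981250]
Midpoint of [8.799375, 8.981250] = 8.890313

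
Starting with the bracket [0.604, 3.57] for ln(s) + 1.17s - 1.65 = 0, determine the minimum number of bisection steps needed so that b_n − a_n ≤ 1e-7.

25

Initial width b − a = 3.57 − 0.604 = 2.966000.
After n steps the width is (b−a)/2^n; need (b−a)/2^n ≤ 1e-7.
So n ≥ log₂(2.966000/1e-7) = log₂(29660000.0000) ≈ 24.8220.
Hence n = 25.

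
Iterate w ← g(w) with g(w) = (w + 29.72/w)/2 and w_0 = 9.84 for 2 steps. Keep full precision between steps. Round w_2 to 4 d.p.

5.5261

w_1 = g(9.840000) = 6.430163
w_2 = g(6.430163) = 5.526065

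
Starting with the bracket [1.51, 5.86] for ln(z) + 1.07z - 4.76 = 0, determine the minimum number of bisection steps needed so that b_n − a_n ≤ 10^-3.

13

Initial width b − a = 5.86 − 1.51 = 4.350000.
After n steps the width is (b−a)/2^n; need (b−a)/2^n ≤ 10^-3.
So n ≥ log₂(4.350000/10^-3) = log₂(4350.0000) ≈ 12.0868.
Hence n = 13.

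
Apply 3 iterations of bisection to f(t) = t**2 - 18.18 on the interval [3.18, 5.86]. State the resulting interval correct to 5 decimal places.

f(3.180000) = -8.067600, f(5.860000) = 16.159600 (opposite signs)
step 1: m = 4.520000, f(m) = 2.250400 > 0 → root in [3.180000, 4.520000]
step 2: m = 3.850000, f(m) = -3.357500 < 0 → root in [3.850000, 4.520000]
step 3: m = 4.185000, f(m) = -0.665775 < 0 → root in [4.185000, 4.520000]

[4.18500, 4.52000]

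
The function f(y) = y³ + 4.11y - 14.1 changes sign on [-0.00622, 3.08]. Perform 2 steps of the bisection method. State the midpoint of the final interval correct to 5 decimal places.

1.92267

f(-0.006220) = -14.125564, f(3.080000) = 27.776912 (opposite signs)
step 1: m = 1.536890, f(m) = -4.153200 < 0 → root in [1.536890, 3.080000]
step 2: m = 2.308445, f(m) = 7.689224 > 0 → root in [1.536890, 2.308445]
Midpoint of [1.536890, 2.308445] = 1.922667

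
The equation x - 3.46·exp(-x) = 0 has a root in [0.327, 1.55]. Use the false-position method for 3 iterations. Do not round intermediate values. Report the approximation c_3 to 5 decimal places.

1.12856

f(0.327000) = -2.167950, f(1.550000) = 0.815622
step 1: c = 1.215667, f(c) = 0.189735 > 0 → new bracket [0.327000, 1.215667]
step 2: c = 1.144152, f(c) = 0.042162 > 0 → new bracket [0.327000, 1.144152]
step 3: c = 1.128563, f(c) = 0.009260 > 0 → new bracket [0.327000, 1.128563]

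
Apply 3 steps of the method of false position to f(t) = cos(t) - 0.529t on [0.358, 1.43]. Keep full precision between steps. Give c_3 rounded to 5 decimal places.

1.00800

False-position update: c = (a·f(b) − b·f(a))/(f(b) − f(a)); replace the endpoint whose sign matches f(c).
f(0.358000) = 0.747217, f(1.430000) = -0.616138
step 1: c = 0.945533, f(c) = 0.085123 > 0 → new bracket [0.945533, 1.430000]
step 2: c = 1.004341, f(c) = 0.005348 > 0 → new bracket [1.004341, 1.430000]
step 3: c = 1.008004, f(c) = 0.000316 > 0 → new bracket [1.008004, 1.430000]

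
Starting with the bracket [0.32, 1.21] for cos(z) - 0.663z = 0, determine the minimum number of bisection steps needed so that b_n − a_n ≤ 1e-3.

Initial width b − a = 1.21 − 0.32 = 0.890000.
After n steps the width is (b−a)/2^n; need (b−a)/2^n ≤ 1e-3.
So n ≥ log₂(0.890000/1e-3) = log₂(890.0000) ≈ 9.7977.
Hence n = 10.

10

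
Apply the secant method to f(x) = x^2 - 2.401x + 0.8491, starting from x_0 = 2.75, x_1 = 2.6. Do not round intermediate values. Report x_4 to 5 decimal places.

1.97426

f(x_0) = 1.808850, f(x_1) = 1.366500
x_2 = 2.600000 - (1.366500)·(2.600000 - 2.750000)/(1.366500 - (1.808850)) = 2.136623; f(x_2) = 0.284225
x_3 = 2.136623 - (0.284225)·(2.136623 - 2.600000)/(0.284225 - (1.366500)) = 2.014931; f(x_3) = 0.071198
x_4 = 2.014931 - (0.071198)·(2.014931 - 2.136623)/(0.071198 - (0.284225)) = 1.974260; f(x_4) = 0.006604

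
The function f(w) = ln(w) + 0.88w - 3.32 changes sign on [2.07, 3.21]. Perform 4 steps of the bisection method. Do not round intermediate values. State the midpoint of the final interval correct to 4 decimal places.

f(2.070000) = -0.770851, f(3.210000) = 0.671071 (opposite signs)
step 1: m = 2.640000, f(m) = -0.026021 < 0 → root in [2.640000, 3.210000]
step 2: m = 2.925000, f(m) = 0.327294 > 0 → root in [2.640000, 2.925000]
step 3: m = 2.782500, f(m) = 0.151950 > 0 → root in [2.640000, 2.782500]
step 4: m = 2.711250, f(m) = 0.063310 > 0 → root in [2.640000, 2.711250]
Midpoint of [2.640000, 2.711250] = 2.675625

2.6756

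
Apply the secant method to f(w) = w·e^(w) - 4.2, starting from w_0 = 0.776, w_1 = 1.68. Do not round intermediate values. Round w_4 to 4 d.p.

1.2335

Secant update: w_(k+1) = w_k − f(w_k)·(w_k − w_(k-1))/(f(w_k) − f(w_(k-1))).
f(w_0) = -2.513935, f(w_1) = 4.814134
w_2 = 1.680000 - (4.814134)·(1.680000 - 0.776000)/(4.814134 - (-2.513935)) = 1.086122; f(w_2) = -0.982077
w_3 = 1.086122 - (-0.982077)·(1.086122 - 1.680000)/(-0.982077 - (4.814134)) = 1.186746; f(w_3) = -0.311746
w_4 = 1.186746 - (-0.311746)·(1.186746 - 1.086122)/(-0.311746 - (-0.982077)) = 1.233542; f(w_4) = 0.035202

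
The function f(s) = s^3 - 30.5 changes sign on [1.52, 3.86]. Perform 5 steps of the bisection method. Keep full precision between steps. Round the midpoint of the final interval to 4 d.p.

3.0922

f(1.520000) = -26.988192, f(3.860000) = 27.012456 (opposite signs)
step 1: m = 2.690000, f(m) = -11.034891 < 0 → root in [2.690000, 3.860000]
step 2: m = 3.275000, f(m) = 4.626422 > 0 → root in [2.690000, 3.275000]
step 3: m = 2.982500, f(m) = -3.969749 < 0 → root in [2.982500, 3.275000]
step 4: m = 3.128750, f(m) = 0.127573 > 0 → root in [2.982500, 3.128750]
step 5: m = 3.055625, f(m) = -1.970106 < 0 → root in [3.055625, 3.128750]
Midpoint of [3.055625, 3.128750] = 3.092188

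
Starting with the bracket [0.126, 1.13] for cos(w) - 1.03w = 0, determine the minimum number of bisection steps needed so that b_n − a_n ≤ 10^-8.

Initial width b − a = 1.13 − 0.126 = 1.004000.
After n steps the width is (b−a)/2^n; need (b−a)/2^n ≤ 10^-8.
So n ≥ log₂(1.004000/10^-8) = log₂(100400000.0000) ≈ 26.5812.
Hence n = 27.

27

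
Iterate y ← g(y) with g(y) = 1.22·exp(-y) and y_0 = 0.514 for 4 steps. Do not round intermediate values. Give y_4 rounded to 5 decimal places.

y_1 = g(0.514000) = 0.729680
y_2 = g(0.729680) = 0.588117
y_3 = g(0.588117) = 0.677554
y_4 = g(0.677554) = 0.619586

0.61959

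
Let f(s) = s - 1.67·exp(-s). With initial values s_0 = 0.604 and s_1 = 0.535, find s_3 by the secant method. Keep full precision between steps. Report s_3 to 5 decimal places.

f(s_0) = -0.308857, f(s_1) = -0.443068
s_2 = 0.535000 - (-0.443068)·(0.535000 - 0.604000)/(-0.443068 - (-0.308857)) = 0.762788; f(s_2) = -0.016040
s_3 = 0.762788 - (-0.016040)·(0.762788 - 0.535000)/(-0.016040 - (-0.443068)) = 0.771344; f(s_3) = -0.000848

0.77134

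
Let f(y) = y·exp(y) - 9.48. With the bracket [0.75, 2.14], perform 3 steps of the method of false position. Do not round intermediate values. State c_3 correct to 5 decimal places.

1.68946

False-position update: c = (a·f(b) − b·f(a))/(f(b) − f(a)); replace the endpoint whose sign matches f(c).
f(0.750000) = -7.892250, f(2.140000) = 8.708797
step 1: c = 1.410815, f(c) = -3.696649 < 0 → new bracket [1.410815, 2.140000]
step 2: c = 1.628102, f(c) = -1.186125 < 0 → new bracket [1.628102, 2.140000]
step 3: c = 1.689464, f(c) = -0.328882 < 0 → new bracket [1.689464, 2.140000]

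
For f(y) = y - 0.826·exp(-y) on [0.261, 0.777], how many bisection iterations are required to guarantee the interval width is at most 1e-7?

23

Initial width b − a = 0.777 − 0.261 = 0.516000.
After n steps the width is (b−a)/2^n; need (b−a)/2^n ≤ 1e-7.
So n ≥ log₂(0.516000/1e-7) = log₂(5160000.0000) ≈ 22.2989.
Hence n = 23.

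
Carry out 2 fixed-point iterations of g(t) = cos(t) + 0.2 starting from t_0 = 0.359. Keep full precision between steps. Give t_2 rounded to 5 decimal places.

0.62100

t_1 = g(0.359000) = 1.136249
t_2 = g(1.136249) = 0.621000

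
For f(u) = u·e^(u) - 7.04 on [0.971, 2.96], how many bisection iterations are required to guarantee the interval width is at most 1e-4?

15

Initial width b − a = 2.96 − 0.971 = 1.989000.
After n steps the width is (b−a)/2^n; need (b−a)/2^n ≤ 1e-4.
So n ≥ log₂(1.989000/1e-4) = log₂(19890.0000) ≈ 14.2798.
Hence n = 15.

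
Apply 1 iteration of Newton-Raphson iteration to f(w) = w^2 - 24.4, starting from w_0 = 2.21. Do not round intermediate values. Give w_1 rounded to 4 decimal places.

6.6254

f'(w) = 2w
w_0 = 2.210000: f = -19.515900, f' = 4.420000 → w_1 = 2.210000 - (-19.515900)/(4.420000) = 6.625362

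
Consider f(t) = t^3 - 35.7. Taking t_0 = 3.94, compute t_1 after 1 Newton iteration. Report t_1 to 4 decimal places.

f'(t) = 3t^2
t_0 = 3.940000: f = 25.462984, f' = 46.570800 → t_1 = 3.940000 - (25.462984)/(46.570800) = 3.393241

3.3932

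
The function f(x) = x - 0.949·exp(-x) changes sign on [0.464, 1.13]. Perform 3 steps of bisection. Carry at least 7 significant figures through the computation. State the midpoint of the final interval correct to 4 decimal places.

0.5889

f(0.464000) = -0.132697, f(1.130000) = 0.823441 (opposite signs)
step 1: m = 0.797000, f(m) = 0.369306 > 0 → root in [0.464000, 0.797000]
step 2: m = 0.630500, f(m) = 0.125323 > 0 → root in [0.464000, 0.630500]
step 3: m = 0.547250, f(m) = -0.001783 < 0 → root in [0.547250, 0.630500]
Midpoint of [0.547250, 0.630500] = 0.588875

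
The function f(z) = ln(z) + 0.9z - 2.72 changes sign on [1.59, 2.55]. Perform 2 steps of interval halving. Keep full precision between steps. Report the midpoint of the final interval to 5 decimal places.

f(1.590000) = -0.825266, f(2.550000) = 0.511093 (opposite signs)
step 1: m = 2.070000, f(m) = -0.129451 < 0 → root in [2.070000, 2.550000]
step 2: m = 2.310000, f(m) = 0.196248 > 0 → root in [2.070000, 2.310000]
Midpoint of [2.070000, 2.310000] = 2.190000

2.19000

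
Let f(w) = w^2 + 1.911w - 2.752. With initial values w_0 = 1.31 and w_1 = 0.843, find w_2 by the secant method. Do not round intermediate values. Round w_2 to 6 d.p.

0.948900

f(w_0) = 1.467510, f(w_1) = -0.430378
w_2 = 0.843000 - (-0.430378)·(0.843000 - 1.310000)/(-0.430378 - (1.467510)) = 0.948900; f(w_2) = -0.038241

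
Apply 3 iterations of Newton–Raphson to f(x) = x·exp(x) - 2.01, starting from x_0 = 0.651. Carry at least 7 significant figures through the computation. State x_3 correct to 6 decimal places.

0.854903

f'(x) = (x + 1)·exp(x)
x_0 = 0.651000: f = -0.761735, f' = 3.165722 → x_1 = 0.651000 - (-0.761735)/(3.165722) = 0.891620
x_1 = 0.891620: f = 0.164729, f' = 4.613807 → x_2 = 0.891620 - (0.164729)/(4.613807) = 0.855916
x_2 = 0.855916: f = 0.004424, f' = 4.367954 → x_3 = 0.855916 - (0.004424)/(4.367954) = 0.854903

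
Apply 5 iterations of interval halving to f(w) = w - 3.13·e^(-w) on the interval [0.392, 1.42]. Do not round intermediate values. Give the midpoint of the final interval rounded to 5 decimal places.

1.08269

f(0.392000) = -1.722954, f(1.420000) = 0.663435 (opposite signs)
step 1: m = 0.906000, f(m) = -0.358951 < 0 → root in [0.906000, 1.420000]
step 2: m = 1.163000, f(m) = 0.184727 > 0 → root in [0.906000, 1.163000]
step 3: m = 1.034500, f(m) = -0.077915 < 0 → root in [1.034500, 1.163000]
step 4: m = 1.098750, f(m) = 0.055560 > 0 → root in [1.034500, 1.098750]
step 5: m = 1.066625, f(m) = -0.010621 < 0 → root in [1.066625, 1.098750]
Midpoint of [1.066625, 1.098750] = 1.082688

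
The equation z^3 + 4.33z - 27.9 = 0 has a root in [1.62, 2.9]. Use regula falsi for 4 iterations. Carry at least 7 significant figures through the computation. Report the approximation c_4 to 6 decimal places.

f(1.620000) = -16.633872, f(2.900000) = 9.046000
step 1: c = 2.449107, f(c) = -2.605321 < 0 → new bracket [2.449107, 2.900000]
step 2: c = 2.549930, f(c) = -0.278798 < 0 → new bracket [2.549930, 2.900000]
step 3: c = 2.560396, f(c) = -0.028473 < 0 → new bracket [2.560396, 2.900000]
step 4: c = 2.561462, f(c) = -0.002894 < 0 → new bracket [2.561462, 2.900000]

2.561462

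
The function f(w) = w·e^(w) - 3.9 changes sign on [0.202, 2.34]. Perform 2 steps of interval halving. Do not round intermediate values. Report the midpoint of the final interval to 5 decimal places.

1.00375

f(0.202000) = -3.652783, f(2.340000) = 20.392094 (opposite signs)
step 1: m = 1.271000, f(m) = 0.630372 > 0 → root in [0.202000, 1.271000]
step 2: m = 0.736500, f(m) = -2.361737 < 0 → root in [0.736500, 1.271000]
Midpoint of [0.736500, 1.271000] = 1.003750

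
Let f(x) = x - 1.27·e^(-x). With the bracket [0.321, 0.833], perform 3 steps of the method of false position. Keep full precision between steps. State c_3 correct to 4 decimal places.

0.6579

f(0.321000) = -0.600288, f(0.833000) = 0.280876
step 1: c = 0.669797, f(c) = 0.019795 > 0 → new bracket [0.321000, 0.669797]
step 2: c = 0.658662, f(c) = 0.001382 > 0 → new bracket [0.321000, 0.658662]
step 3: c = 0.657886, f(c) = 0.000096 > 0 → new bracket [0.321000, 0.657886]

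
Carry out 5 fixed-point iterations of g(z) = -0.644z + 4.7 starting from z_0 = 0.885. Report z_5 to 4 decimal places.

3.0775

z_1 = g(0.885000) = 4.130060
z_2 = g(4.130060) = 2.040241
z_3 = g(2.040241) = 3.386085
z_4 = g(3.386085) = 2.519362
z_5 = g(2.519362) = 3.077531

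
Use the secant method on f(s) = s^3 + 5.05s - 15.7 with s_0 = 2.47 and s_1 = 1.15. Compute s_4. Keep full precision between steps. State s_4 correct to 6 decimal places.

1.849077

Secant update: s_(k+1) = s_k − f(s_k)·(s_k − s_(k-1))/(f(s_k) − f(s_(k-1))).
f(s_0) = 11.842723, f(s_1) = -8.371625
s_2 = 1.150000 - (-8.371625)·(1.150000 - 2.470000)/(-8.371625 - (11.842723)) = 1.696668; f(s_2) = -2.247653
s_3 = 1.696668 - (-2.247653)·(1.696668 - 1.150000)/(-2.247653 - (-8.371625)) = 1.897310; f(s_3) = 0.711317
s_4 = 1.897310 - (0.711317)·(1.897310 - 1.696668)/(0.711317 - (-2.247653)) = 1.849077; f(s_4) = -0.040012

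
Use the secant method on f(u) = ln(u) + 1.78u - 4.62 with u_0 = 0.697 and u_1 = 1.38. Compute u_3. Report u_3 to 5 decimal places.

f(u_0) = -3.740310, f(u_1) = -1.841517
u_2 = 1.380000 - (-1.841517)·(1.380000 - 0.697000)/(-1.841517 - (-3.740310)) = 2.042397; f(u_2) = -0.270408
u_3 = 2.042397 - (-0.270408)·(2.042397 - 1.380000)/(-0.270408 - (-1.841517)) = 2.156405; f(u_3) = -0.013157

2.15640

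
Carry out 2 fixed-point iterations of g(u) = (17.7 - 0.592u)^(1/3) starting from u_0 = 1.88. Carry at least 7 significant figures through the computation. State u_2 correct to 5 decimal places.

u_1 = g(1.880000) = 2.550290
u_2 = g(2.550290) = 2.529789

2.52979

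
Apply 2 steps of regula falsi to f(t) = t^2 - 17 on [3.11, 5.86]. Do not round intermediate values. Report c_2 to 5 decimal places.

4.08829

False-position update: c = (a·f(b) − b·f(a))/(f(b) − f(a)); replace the endpoint whose sign matches f(c).
f(3.110000) = -7.327900, f(5.860000) = 17.339600
step 1: c = 3.926934, f(c) = -1.579188 < 0 → new bracket [3.926934, 5.860000]
step 2: c = 4.088291, f(c) = -0.285877 < 0 → new bracket [4.088291, 5.860000]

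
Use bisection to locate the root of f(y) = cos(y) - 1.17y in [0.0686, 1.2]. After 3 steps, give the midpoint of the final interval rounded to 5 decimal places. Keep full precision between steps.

0.70501

f(0.068600) = 0.917386, f(1.200000) = -1.041642 (opposite signs)
step 1: m = 0.634300, f(m) = 0.063356 > 0 → root in [0.634300, 1.200000]
step 2: m = 0.917150, f(m) = -0.464980 < 0 → root in [0.634300, 0.917150]
step 3: m = 0.775725, f(m) = -0.193685 < 0 → root in [0.634300, 0.775725]
Midpoint of [0.634300, 0.775725] = 0.705013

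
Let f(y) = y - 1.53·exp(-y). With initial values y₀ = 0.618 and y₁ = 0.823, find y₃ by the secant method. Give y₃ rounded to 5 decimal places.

f(y_0) = -0.206703, f(y_1) = 0.151158
y_2 = 0.823000 - (0.151158)·(0.823000 - 0.618000)/(0.151158 - (-0.206703)) = 0.736409; f(y_2) = 0.003799
y_3 = 0.736409 - (0.003799)·(0.736409 - 0.823000)/(0.003799 - (0.151158)) = 0.734177; f(y_3) = -0.000071

0.73418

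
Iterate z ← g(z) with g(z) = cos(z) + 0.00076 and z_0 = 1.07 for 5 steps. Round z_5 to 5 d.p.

0.69209

z_1 = g(1.070000) = 0.480884
z_2 = g(0.480884) = 0.887346
z_3 = g(0.887346) = 0.632232
z_4 = g(0.632232) = 0.807471
z_5 = g(0.807471) = 0.692088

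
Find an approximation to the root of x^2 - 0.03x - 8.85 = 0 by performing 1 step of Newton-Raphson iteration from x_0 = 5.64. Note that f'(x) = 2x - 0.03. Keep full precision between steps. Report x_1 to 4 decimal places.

Newton update: x ← x − f(x)/f'(x).
x_0 = 5.640000: f = 22.790400, f' = 11.250000 → x_1 = 5.640000 - (22.790400)/(11.250000) = 3.614187

3.6142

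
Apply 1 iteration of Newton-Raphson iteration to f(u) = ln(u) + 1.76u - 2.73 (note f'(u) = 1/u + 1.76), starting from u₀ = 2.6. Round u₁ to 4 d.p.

u_0 = 2.600000: f = 2.801511, f' = 2.144615 → u_1 = 2.600000 - (2.801511)/(2.144615) = 1.293700

1.2937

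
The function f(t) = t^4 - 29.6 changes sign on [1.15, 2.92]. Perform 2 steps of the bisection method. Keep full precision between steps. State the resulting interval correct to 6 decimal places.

[2.035000, 2.477500]

f(1.150000) = -27.850994, f(2.920000) = 43.099497 (opposite signs)
step 1: m = 2.035000, f(m) = -12.450255 < 0 → root in [2.035000, 2.920000]
step 2: m = 2.477500, f(m) = 8.075121 > 0 → root in [2.035000, 2.477500]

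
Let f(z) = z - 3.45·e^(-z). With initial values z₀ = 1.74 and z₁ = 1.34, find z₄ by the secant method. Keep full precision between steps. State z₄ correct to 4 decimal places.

1.1227

f(z_0) = 1.134455, f(z_1) = 0.436632
z_2 = 1.340000 - (0.436632)·(1.340000 - 1.740000)/(0.436632 - (1.134455)) = 1.089717; f(z_2) = -0.070558
z_3 = 1.089717 - (-0.070558)·(1.089717 - 1.340000)/(-0.070558 - (0.436632)) = 1.124535; f(z_3) = 0.003964
z_4 = 1.124535 - (0.003964)·(1.124535 - 1.089717)/(0.003964 - (-0.070558)) = 1.122683; f(z_4) = 0.000035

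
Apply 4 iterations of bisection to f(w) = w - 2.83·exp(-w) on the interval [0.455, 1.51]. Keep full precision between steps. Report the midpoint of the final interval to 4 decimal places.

1.0155

f(0.455000) = -1.340488, f(1.510000) = 0.884825 (opposite signs)
step 1: m = 0.982500, f(m) = -0.076978 < 0 → root in [0.982500, 1.510000]
step 2: m = 1.246250, f(m) = 0.432395 > 0 → root in [0.982500, 1.246250]
step 3: m = 1.114375, f(m) = 0.185795 > 0 → root in [0.982500, 1.114375]
step 4: m = 1.048438, f(m) = 0.056565 > 0 → root in [0.982500, 1.048438]
Midpoint of [0.982500, 1.048438] = 1.015469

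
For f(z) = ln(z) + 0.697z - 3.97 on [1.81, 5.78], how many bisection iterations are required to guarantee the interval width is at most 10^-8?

29

Initial width b − a = 5.78 − 1.81 = 3.970000.
After n steps the width is (b−a)/2^n; need (b−a)/2^n ≤ 10^-8.
So n ≥ log₂(3.970000/10^-8) = log₂(397000000.0000) ≈ 28.5646.
Hence n = 29.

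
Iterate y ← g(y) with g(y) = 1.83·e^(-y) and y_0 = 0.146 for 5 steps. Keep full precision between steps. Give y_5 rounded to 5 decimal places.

1.08669

y_1 = g(0.146000) = 1.581409
y_2 = g(1.581409) = 0.376404
y_3 = g(0.376404) = 1.255975
y_4 = g(1.255975) = 0.521180
y_5 = g(0.521180) = 1.086689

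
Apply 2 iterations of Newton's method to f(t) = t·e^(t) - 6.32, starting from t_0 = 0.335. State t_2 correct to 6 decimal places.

f'(t) = (t + 1)·e^(t)
t_0 = 0.335000: f = -5.851690, f' = 1.866250 → t_1 = 0.335000 - (-5.851690)/(1.866250) = 3.470533
t_1 = 3.470533: f = 105.271104, f' = 143.744983 → t_2 = 3.470533 - (105.271104)/(143.744983) = 2.738187

2.738187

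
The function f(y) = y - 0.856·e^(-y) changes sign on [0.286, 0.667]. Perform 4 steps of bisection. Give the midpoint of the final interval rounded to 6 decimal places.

f(0.286000) = -0.357081, f(0.667000) = 0.227661 (opposite signs)
step 1: m = 0.476500, f(m) = -0.055036 < 0 → root in [0.476500, 0.667000]
step 2: m = 0.571750, f(m) = 0.088507 > 0 → root in [0.476500, 0.571750]
step 3: m = 0.524125, f(m) = 0.017310 > 0 → root in [0.476500, 0.524125]
step 4: m = 0.500312, f(m) = -0.018716 < 0 → root in [0.500312, 0.524125]
Midpoint of [0.500312, 0.524125] = 0.512219

0.512219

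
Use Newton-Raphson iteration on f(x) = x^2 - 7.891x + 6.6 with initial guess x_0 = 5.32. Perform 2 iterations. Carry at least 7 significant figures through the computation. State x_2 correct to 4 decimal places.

Newton update: x ← x − f(x)/f'(x).
f'(x) = 2x - 7.891
x_0 = 5.320000: f = -7.077720, f' = 2.749000 → x_1 = 5.320000 - (-7.077720)/(2.749000) = 7.894653
x_1 = 7.894653: f = 6.628836, f' = 7.898305 → x_2 = 7.894653 - (6.628836)/(7.898305) = 7.055379

7.0554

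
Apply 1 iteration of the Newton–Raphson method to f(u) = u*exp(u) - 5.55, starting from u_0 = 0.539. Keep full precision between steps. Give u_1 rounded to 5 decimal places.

2.29240

f'(u) = (u+1)*exp(u)
u_0 = 0.539000: f = -4.625997, f' = 2.638295 → u_1 = 0.539000 - (-4.625997)/(2.638295) = 2.292404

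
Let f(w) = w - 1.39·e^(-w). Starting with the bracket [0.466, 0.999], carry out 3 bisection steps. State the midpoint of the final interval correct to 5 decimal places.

0.69919

f(0.466000) = -0.406235, f(0.999000) = 0.487136 (opposite signs)
step 1: m = 0.732500, f(m) = 0.064319 > 0 → root in [0.466000, 0.732500]
step 2: m = 0.599250, f(m) = -0.164171 < 0 → root in [0.599250, 0.732500]
step 3: m = 0.665875, f(m) = -0.048340 < 0 → root in [0.665875, 0.732500]
Midpoint of [0.665875, 0.732500] = 0.699188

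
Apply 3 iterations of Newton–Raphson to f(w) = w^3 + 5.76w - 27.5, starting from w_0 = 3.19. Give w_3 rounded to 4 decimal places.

2.3936

f'(w) = 3w^2 + 5.76
w_0 = 3.190000: f = 23.336159, f' = 36.288300 → w_1 = 3.190000 - (23.336159)/(36.288300) = 2.546923
w_1 = 2.546923: f = 3.691708, f' = 25.220455 → w_2 = 2.546923 - (3.691708)/(25.220455) = 2.400546
w_2 = 2.400546: f = 0.160578, f' = 23.047861 → w_3 = 2.400546 - (0.160578)/(23.047861) = 2.393579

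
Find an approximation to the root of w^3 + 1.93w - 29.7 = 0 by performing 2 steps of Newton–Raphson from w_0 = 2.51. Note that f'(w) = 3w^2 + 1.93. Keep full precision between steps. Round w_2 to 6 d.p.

Newton update: w ← w − f(w)/f'(w).
w_0 = 2.510000: f = -9.042449, f' = 20.830300 → w_1 = 2.510000 - (-9.042449)/(20.830300) = 2.944101
w_1 = 2.944101: f = 1.500783, f' = 27.933188 → w_2 = 2.944101 - (1.500783)/(27.933188) = 2.890373

2.890373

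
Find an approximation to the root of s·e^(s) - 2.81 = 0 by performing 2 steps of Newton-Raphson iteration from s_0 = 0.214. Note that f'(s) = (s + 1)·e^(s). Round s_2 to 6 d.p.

s_0 = 0.214000: f = -2.544935, f' = 1.503688 → s_1 = 0.214000 - (-2.544935)/(1.503688) = 1.906462
s_1 = 1.906462: f = 10.019039, f' = 19.558278 → s_2 = 1.906462 - (10.019039)/(19.558278) = 1.394196

1.394196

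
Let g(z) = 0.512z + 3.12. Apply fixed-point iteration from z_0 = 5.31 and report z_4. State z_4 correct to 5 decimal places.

z_1 = g(5.310000) = 5.838720
z_2 = g(5.838720) = 6.109425
z_3 = g(6.109425) = 6.248025
z_4 = g(6.248025) = 6.318989

6.31899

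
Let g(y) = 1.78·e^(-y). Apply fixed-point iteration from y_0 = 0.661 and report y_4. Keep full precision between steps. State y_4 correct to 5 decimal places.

y_1 = g(0.661000) = 0.919076
y_2 = g(0.919076) = 0.710020
y_3 = g(0.710020) = 0.875109
y_4 = g(0.875109) = 0.741933

0.74193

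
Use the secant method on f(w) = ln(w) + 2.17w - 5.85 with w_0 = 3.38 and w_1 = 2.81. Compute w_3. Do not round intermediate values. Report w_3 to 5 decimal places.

2.31024

Secant update: w_(k+1) = w_k − f(w_k)·(w_k − w_(k-1))/(f(w_k) − f(w_(k-1))).
f(w_0) = 2.702476, f(w_1) = 1.280884
w_2 = 2.810000 - (1.280884)·(2.810000 - 3.380000)/(1.280884 - (2.702476)) = 2.296418; f(w_2) = -0.035423
w_3 = 2.296418 - (-0.035423)·(2.296418 - 2.810000)/(-0.035423 - (1.280884)) = 2.310239; f(w_3) = 0.000569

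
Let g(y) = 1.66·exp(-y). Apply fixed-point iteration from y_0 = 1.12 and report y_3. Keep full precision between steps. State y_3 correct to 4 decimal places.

0.6319

y_1 = g(1.120000) = 0.541624
y_2 = g(0.541624) = 0.965792
y_3 = g(0.965792) = 0.631931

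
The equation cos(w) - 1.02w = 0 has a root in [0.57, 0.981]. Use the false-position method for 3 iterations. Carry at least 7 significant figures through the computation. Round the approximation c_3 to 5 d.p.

False-position update: c = (a·f(b) − b·f(a))/(f(b) − f(a)); replace the endpoint whose sign matches f(c).
f(0.570000) = 0.260501, f(0.981000) = -0.444428
step 1: c = 0.721882, f(c) = 0.014244 > 0 → new bracket [0.721882, 0.981000]
step 2: c = 0.729929, f(c) = 0.000695 > 0 → new bracket [0.729929, 0.981000]
step 3: c = 0.730321, f(c) = 0.000034 > 0 → new bracket [0.730321, 0.981000]

0.73032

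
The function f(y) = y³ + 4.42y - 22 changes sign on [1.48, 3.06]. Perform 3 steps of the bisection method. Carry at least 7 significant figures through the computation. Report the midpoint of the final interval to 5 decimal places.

f(1.480000) = -12.216608, f(3.060000) = 20.177816 (opposite signs)
step 1: m = 2.270000, f(m) = -0.269517 < 0 → root in [2.270000, 3.060000]
step 2: m = 2.665000, f(m) = 8.706730 > 0 → root in [2.270000, 2.665000]
step 3: m = 2.467500, f(m) = 3.929863 > 0 → root in [2.270000, 2.467500]
Midpoint of [2.270000, 2.467500] = 2.368750

2.36875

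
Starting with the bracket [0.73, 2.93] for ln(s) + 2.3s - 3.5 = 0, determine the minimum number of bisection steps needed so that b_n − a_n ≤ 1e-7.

Initial width b − a = 2.93 − 0.73 = 2.200000.
After n steps the width is (b−a)/2^n; need (b−a)/2^n ≤ 1e-7.
So n ≥ log₂(2.200000/1e-7) = log₂(22000000.0000) ≈ 24.3910.
Hence n = 25.

25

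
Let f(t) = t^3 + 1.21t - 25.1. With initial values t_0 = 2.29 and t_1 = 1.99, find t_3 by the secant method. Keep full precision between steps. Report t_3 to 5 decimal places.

Secant update: t_(k+1) = t_k − f(t_k)·(t_k − t_(k-1))/(f(t_k) − f(t_(k-1))).
f(t_0) = -10.320111, f(t_1) = -14.811501
t_2 = 1.990000 - (-14.811501)·(1.990000 - 2.290000)/(-14.811501 - (-10.320111)) = 2.979326; f(t_2) = 4.950633
t_3 = 2.979326 - (4.950633)·(2.979326 - 1.990000)/(4.950633 - (-14.811501)) = 2.731489; f(t_3) = -1.415168

2.73149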